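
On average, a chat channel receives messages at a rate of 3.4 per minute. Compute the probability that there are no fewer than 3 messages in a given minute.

0.6603

With mean μ = 3.4 per minute,
P(N ≥ 3) = 1 − P(N ≤ 2) = 1 − Σ_{j=0}^{2} e^(−μ) μ^j/j! ≈ 0.6603.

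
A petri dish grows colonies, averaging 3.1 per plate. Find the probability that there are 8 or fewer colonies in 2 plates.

Over the interval, μ = 3.1 × 2 = 6.2 (2 plates).
P(N ≤ 8) = Σ_{j=0}^{8} e^(−μ) μ^j/j! ≈ 0.8259.

0.8259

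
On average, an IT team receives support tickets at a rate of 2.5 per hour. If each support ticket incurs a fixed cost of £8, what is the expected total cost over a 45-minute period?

£15

E[N] = 2.5 × 0.75 = 1.875 (a 45-minute period = 0.75 hours); E[cost] = 1.875 × £8 = £15.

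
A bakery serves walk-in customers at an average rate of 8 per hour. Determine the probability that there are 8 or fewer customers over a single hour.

With mean μ = 8 per hour,
P(N ≤ 8) = Σ_{j=0}^{8} e^(−μ) μ^j/j! ≈ 0.5925.

0.5925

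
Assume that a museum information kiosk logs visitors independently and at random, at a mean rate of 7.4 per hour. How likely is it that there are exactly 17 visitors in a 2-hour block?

0.0824

Over the interval, μ = 7.4 × 2 = 14.8 (a 2-hour block = 2 hours).
P(N = 17) = e^(−μ) μ^17/17! = e^(−14.8) · 14.8^17/355687428096000 ≈ 0.0824.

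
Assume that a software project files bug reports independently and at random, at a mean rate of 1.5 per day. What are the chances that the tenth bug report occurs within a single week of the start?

Over the interval, μ = 1.5 × 7 = 10.5 (a week = 7 days).
The tenth arrival falls in the interval iff at least 10 events occur there: P(S_10 ≤ t) = P(N ≥ 10) = 1 − P(N ≤ 9) ≈ 0.6029.

0.6029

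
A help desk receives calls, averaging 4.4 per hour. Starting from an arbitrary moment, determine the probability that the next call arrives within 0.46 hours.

Inter-arrival times are exponential with rate λ = 4.4 per hour.
P(T ≤ 0.46) = 1 − e^(−λt) = 1 − e^(−4.4 × 0.46) = 1 − e^(−2.024) ≈ 0.8679.

0.8679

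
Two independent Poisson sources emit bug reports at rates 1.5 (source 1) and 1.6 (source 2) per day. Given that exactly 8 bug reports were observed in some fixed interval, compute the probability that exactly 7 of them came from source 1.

0.0256

Given the total, each event is independently from source 1 with probability p = λ_1/(λ_1+λ_2) = 1.5/3.1 ≈ 0.4839.
So K ~ Binomial(8, 1.5/3.1): P(K = 7) = C(8,7) · (1.5/3.1)^7 · (1.6/3.1)^1 ≈ 0.0256.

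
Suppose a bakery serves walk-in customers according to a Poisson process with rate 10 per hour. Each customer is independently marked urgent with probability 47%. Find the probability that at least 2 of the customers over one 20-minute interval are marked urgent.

0.4642

Thinning: the customers that are marked urgent themselves form a Poisson process with rate 0.47 × 10 = 4.7 per hour.
Over the interval, μ = 4.7 × 1/3 ≈ 1.56667 (a 20-minute interval = 1/3 hours).
P(N ≥ 2) = 1 − P(N ≤ 1) ≈ 0.4642.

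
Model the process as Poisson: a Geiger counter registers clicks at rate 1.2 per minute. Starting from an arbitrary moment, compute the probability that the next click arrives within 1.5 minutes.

Inter-arrival times are exponential with rate λ = 1.2 per minute.
P(T ≤ 1.5) = 1 − e^(−λt) = 1 − e^(−1.2 × 1.5) = 1 − e^(−1.8) ≈ 0.8347.

0.8347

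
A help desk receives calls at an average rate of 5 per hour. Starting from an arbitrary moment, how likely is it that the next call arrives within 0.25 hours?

0.7135

Inter-arrival times are exponential with rate λ = 5 per hour.
P(T ≤ 0.25) = 1 − e^(−λt) = 1 − e^(−5 × 0.25) = 1 − e^(−1.25) ≈ 0.7135.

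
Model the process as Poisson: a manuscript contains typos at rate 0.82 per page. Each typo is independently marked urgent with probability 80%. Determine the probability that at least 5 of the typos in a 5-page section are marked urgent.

Thinning: the typos that are marked urgent themselves form a Poisson process with rate 0.8 × 0.82 = 0.656 per page.
Over the interval, μ = 0.656 × 5 = 3.28 (a 5-page section = 5 pages).
P(N ≥ 5) = 1 − P(N ≤ 4) ≈ 0.2338.

0.2338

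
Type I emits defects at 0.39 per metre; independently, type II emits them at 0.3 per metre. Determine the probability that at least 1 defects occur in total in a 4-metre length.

0.9367

Independent Poisson processes superpose: combined rate λ = 0.39 + 0.3 = 0.69 per metre.
Over the interval, μ = 0.69 × 4 = 2.76 (a 4-metre length = 4 metres).
P(N ≥ 1) = 1 − P(N ≤ 0) ≈ 0.9367.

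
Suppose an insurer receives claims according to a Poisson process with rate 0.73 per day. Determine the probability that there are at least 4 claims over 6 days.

0.6371

Over the interval, μ = 0.73 × 6 = 4.38 (6 days).
P(N ≥ 4) = 1 − P(N ≤ 3) = 1 − Σ_{j=0}^{3} e^(−μ) μ^j/j! ≈ 0.6371.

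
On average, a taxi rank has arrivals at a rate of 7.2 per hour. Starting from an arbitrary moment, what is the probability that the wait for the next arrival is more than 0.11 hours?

0.4529

The wait for the next event is exponential with rate λ = 7.2 per hour.
P(T > 0.11) = e^(−λt) = e^(−7.2 × 0.11) = e^(−0.792) ≈ 0.4529.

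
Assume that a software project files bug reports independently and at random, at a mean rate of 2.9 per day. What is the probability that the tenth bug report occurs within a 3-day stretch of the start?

Over the interval, μ = 2.9 × 3 = 8.7 (a 3-day stretch = 3 days).
The tenth arrival falls in the interval iff at least 10 events occur there: P(S_10 ≤ t) = P(N ≥ 10) = 1 − P(N ≤ 9) ≈ 0.3731.

0.3731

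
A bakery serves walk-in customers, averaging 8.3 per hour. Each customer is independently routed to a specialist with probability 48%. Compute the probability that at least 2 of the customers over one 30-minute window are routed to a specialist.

Thinning: the customers that are routed to a specialist themselves form a Poisson process with rate 0.48 × 8.3 = 3.984 per hour.
Over the interval, μ = 3.984 × 0.5 = 1.992 (a 30-minute window = 0.5 hours).
P(N ≥ 2) = 1 − P(N ≤ 1) ≈ 0.5918.

0.5918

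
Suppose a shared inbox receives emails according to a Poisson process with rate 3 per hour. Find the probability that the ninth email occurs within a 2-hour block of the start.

0.1528

Over the interval, μ = 3 × 2 = 6 (a 2-hour block = 2 hours).
The ninth arrival falls in the interval iff at least 9 events occur there: P(S_9 ≤ t) = P(N ≥ 9) = 1 − P(N ≤ 8) ≈ 0.1528.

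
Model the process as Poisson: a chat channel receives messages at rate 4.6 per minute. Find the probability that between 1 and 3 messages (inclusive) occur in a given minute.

0.3157

With mean μ = 4.6 per minute,
P(1 ≤ N ≤ 3) = Σ_{j=1}^{3} e^(−4.6) · 4.6^j/j! ≈ 0.3157.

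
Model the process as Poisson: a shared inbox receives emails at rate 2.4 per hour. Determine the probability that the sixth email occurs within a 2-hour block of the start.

0.3490

Over the interval, μ = 2.4 × 2 = 4.8 (a 2-hour block = 2 hours).
The sixth arrival falls in the interval iff at least 6 events occur there: P(S_6 ≤ t) = P(N ≥ 6) = 1 − P(N ≤ 5) ≈ 0.3490.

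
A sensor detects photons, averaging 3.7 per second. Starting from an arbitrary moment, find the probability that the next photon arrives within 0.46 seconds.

Inter-arrival times are exponential with rate λ = 3.7 per second.
P(T ≤ 0.46) = 1 − e^(−λt) = 1 − e^(−3.7 × 0.46) = 1 − e^(−1.702) ≈ 0.8177.

0.8177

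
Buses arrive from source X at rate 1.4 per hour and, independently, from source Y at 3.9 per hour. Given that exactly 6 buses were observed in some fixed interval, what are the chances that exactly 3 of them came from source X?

Given the total, each event is independently from source X with probability p = λ_X/(λ_X+λ_Y) = 1.4/5.3 ≈ 0.2642.
So K ~ Binomial(6, 1.4/5.3): P(K = 3) = C(6,3) · (1.4/5.3)^3 · (3.9/5.3)^3 ≈ 0.1469.

0.1469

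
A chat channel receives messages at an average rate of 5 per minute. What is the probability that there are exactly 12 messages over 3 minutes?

0.0829

Over the interval, μ = 5 × 3 = 15 (3 minutes).
P(N = 12) = e^(−μ) μ^12/12! = e^(−15) · 15^12/479001600 ≈ 0.0829.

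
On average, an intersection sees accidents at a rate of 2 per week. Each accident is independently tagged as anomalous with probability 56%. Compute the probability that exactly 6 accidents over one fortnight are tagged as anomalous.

0.0187

Thinning: the accidents that are tagged as anomalous themselves form a Poisson process with rate 0.56 × 2 = 1.12 per week.
Over the interval, μ = 1.12 × 2 = 2.24 (a fortnight = 2 weeks).
P(N = 6) = e^(−2.24) · 2.24^6/6! ≈ 0.0187.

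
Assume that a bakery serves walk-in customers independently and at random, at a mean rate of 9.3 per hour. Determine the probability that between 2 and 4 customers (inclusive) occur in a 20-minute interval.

Over the interval, μ = 9.3 × 1/3 = 3.1 (a 20-minute interval = 1/3 hours).
P(2 ≤ N ≤ 4) = Σ_{j=2}^{4} e^(−3.1) · 3.1^j/j! ≈ 0.6135.

0.6135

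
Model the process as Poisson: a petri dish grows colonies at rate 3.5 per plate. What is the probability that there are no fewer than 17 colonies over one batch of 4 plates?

Over the interval, μ = 3.5 × 4 = 14 (a batch of 4 plates = 4 plates).
P(N ≥ 17) = 1 − P(N ≤ 16) = 1 − Σ_{j=0}^{16} e^(−μ) μ^j/j! ≈ 0.2441.

0.2441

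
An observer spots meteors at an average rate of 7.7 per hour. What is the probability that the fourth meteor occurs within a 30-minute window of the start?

Over the interval, μ = 7.7 × 0.5 = 3.85 (a 30-minute window = 0.5 hours).
The fourth arrival falls in the interval iff at least 4 events occur there: P(S_4 ≤ t) = P(N ≥ 4) = 1 − P(N ≤ 3) ≈ 0.5367.

0.5367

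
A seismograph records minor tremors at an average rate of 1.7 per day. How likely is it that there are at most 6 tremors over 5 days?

0.2562

Over the interval, μ = 1.7 × 5 = 8.5 (5 days).
P(N ≤ 6) = Σ_{j=0}^{6} e^(−μ) μ^j/j! ≈ 0.2562.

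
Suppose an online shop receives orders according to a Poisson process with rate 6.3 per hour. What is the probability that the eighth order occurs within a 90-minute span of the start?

Over the interval, μ = 6.3 × 1.5 = 9.45 (a 90-minute span = 1.5 hours).
The eighth arrival falls in the interval iff at least 8 events occur there: P(S_8 ≤ t) = P(N ≥ 8) = 1 − P(N ≤ 7) ≈ 0.7261.

0.7261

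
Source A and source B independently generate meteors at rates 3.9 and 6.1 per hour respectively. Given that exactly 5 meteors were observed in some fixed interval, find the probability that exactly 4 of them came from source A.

Given the total, each event is independently from source A with probability p = λ_A/(λ_A+λ_B) = 3.9/10 = 0.3900.
So K ~ Binomial(5, 3.9/10): P(K = 4) = C(5,4) · (3.9/10)^4 · (6.1/10)^1 ≈ 0.0706.

0.0706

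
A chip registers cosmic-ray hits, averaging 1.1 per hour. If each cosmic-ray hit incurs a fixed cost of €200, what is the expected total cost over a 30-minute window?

E[N] = 1.1 × 0.5 = 0.55 (a 30-minute window = 0.5 hours); E[cost] = 0.55 × €200 = €110.

€110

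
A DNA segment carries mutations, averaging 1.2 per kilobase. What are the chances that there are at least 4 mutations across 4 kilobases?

Over the interval, μ = 1.2 × 4 = 4.8 (4 kilobases).
P(N ≥ 4) = 1 − P(N ≤ 3) = 1 − Σ_{j=0}^{3} e^(−μ) μ^j/j! ≈ 0.7058.

0.7058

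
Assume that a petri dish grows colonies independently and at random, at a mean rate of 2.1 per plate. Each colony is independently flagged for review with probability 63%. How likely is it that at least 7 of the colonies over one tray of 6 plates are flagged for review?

0.6790

Thinning: the colonies that are flagged for review themselves form a Poisson process with rate 0.63 × 2.1 = 1.323 per plate.
Over the interval, μ = 1.323 × 6 = 7.938 (a tray of 6 plates = 6 plates).
P(N ≥ 7) = 1 − P(N ≤ 6) ≈ 0.6790.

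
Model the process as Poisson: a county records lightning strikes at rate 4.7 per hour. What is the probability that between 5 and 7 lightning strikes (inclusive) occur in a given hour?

0.4014

With mean μ = 4.7 per hour,
P(5 ≤ N ≤ 7) = Σ_{j=5}^{7} e^(−4.7) · 4.7^j/j! ≈ 0.4014.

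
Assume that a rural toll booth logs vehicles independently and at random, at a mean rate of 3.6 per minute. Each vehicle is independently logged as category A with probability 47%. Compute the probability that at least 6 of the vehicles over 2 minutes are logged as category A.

0.1274

Thinning: the vehicles that are logged as category A themselves form a Poisson process with rate 0.47 × 3.6 = 1.692 per minute.
Over the interval, μ = 1.692 × 2 = 3.384 (2 minutes).
P(N ≥ 6) = 1 − P(N ≤ 5) ≈ 0.1274.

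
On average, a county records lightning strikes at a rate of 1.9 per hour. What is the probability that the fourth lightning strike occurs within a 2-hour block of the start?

0.5265

Over the interval, μ = 1.9 × 2 = 3.8 (a 2-hour block = 2 hours).
The fourth arrival falls in the interval iff at least 4 events occur there: P(S_4 ≤ t) = P(N ≥ 4) = 1 − P(N ≤ 3) ≈ 0.5265.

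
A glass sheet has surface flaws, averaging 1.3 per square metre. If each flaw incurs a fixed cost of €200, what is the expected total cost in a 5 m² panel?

E[N] = 1.3 × 5 = 6.5 (a 5 m² panel = 5 square metres); E[cost] = 6.5 × €200 = €1300.

€1300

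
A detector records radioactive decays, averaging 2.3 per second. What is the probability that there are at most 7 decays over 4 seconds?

Over the interval, μ = 2.3 × 4 = 9.2 (4 seconds).
P(N ≤ 7) = Σ_{j=0}^{7} e^(−μ) μ^j/j! ≈ 0.3010.

0.3010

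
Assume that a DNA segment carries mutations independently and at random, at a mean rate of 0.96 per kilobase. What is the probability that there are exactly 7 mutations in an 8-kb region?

Over the interval, μ = 0.96 × 8 = 7.68 (an 8-kb region = 8 kilobases).
P(N = 7) = e^(−μ) μ^7/7! = e^(−7.68) · 7.68^7/5040 ≈ 0.1444.

0.1444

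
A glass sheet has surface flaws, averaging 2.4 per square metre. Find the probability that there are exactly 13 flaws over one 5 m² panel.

0.1056

Over the interval, μ = 2.4 × 5 = 12 (a 5 m² panel = 5 square metres).
P(N = 13) = e^(−μ) μ^13/13! = e^(−12) · 12^13/6227020800 ≈ 0.1056.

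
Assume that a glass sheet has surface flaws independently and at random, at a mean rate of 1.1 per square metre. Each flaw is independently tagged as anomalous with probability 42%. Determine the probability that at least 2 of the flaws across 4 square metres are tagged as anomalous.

Thinning: the flaws that are tagged as anomalous themselves form a Poisson process with rate 0.42 × 1.1 = 0.462 per square metre.
Over the interval, μ = 0.462 × 4 = 1.848 (4 square metres).
P(N ≥ 2) = 1 − P(N ≤ 1) ≈ 0.5513.

0.5513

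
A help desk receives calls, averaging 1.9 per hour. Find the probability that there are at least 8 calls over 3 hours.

0.2159

Over the interval, μ = 1.9 × 3 = 5.7 (3 hours).
P(N ≥ 8) = 1 − P(N ≤ 7) = 1 − Σ_{j=0}^{7} e^(−μ) μ^j/j! ≈ 0.2159.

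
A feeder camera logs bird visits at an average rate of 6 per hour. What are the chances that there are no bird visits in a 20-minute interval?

0.1353

Over the interval, μ = 6 × 1/3 = 2 (a 20-minute interval = 1/3 hours).
P(N = 0) = e^(−μ) μ^0/0! = e^(−2) · 2^0/1 ≈ 0.1353.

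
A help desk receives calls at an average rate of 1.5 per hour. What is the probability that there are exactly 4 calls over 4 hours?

0.1339

Over the interval, μ = 1.5 × 4 = 6 (4 hours).
P(N = 4) = e^(−μ) μ^4/4! = e^(−6) · 6^4/24 ≈ 0.1339.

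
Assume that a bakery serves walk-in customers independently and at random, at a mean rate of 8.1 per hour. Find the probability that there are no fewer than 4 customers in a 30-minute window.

0.5762

Over the interval, μ = 8.1 × 0.5 = 4.05 (a 30-minute window = 0.5 hours).
P(N ≥ 4) = 1 − P(N ≤ 3) = 1 − Σ_{j=0}^{3} e^(−μ) μ^j/j! ≈ 0.5762.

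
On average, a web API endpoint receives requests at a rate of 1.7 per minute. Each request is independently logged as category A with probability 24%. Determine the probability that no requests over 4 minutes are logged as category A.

0.1955

Thinning: the requests that are logged as category A themselves form a Poisson process with rate 0.24 × 1.7 = 0.408 per minute.
Over the interval, μ = 0.408 × 4 = 1.632 (4 minutes).
P(N = 0) = e^(−1.632) · 1.632^0/0! ≈ 0.1955.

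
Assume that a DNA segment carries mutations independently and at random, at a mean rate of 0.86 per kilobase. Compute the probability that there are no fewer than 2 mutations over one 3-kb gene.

Over the interval, μ = 0.86 × 3 = 2.58 (a 3-kb gene = 3 kilobases).
P(N ≥ 2) = 1 − P(N ≤ 1) = 1 − Σ_{j=0}^{1} e^(−μ) μ^j/j! ≈ 0.7287.

0.7287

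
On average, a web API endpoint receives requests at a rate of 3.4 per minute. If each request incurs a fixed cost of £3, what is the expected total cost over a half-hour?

£306

E[N] = 3.4 × 30 = 102 (a half-hour = 30 minutes); E[cost] = 102 × £3 = £306.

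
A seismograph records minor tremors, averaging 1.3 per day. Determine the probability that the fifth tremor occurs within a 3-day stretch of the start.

0.3516

Over the interval, μ = 1.3 × 3 = 3.9 (a 3-day stretch = 3 days).
The fifth arrival falls in the interval iff at least 5 events occur there: P(S_5 ≤ t) = P(N ≥ 5) = 1 − P(N ≤ 4) ≈ 0.3516.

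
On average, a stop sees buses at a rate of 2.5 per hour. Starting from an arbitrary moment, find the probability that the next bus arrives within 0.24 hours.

Inter-arrival times are exponential with rate λ = 2.5 per hour.
P(T ≤ 0.24) = 1 − e^(−λt) = 1 − e^(−2.5 × 0.24) = 1 − e^(−0.6) ≈ 0.4512.

0.4512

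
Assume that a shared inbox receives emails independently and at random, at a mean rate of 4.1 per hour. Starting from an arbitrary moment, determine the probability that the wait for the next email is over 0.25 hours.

The wait for the next event is exponential with rate λ = 4.1 per hour.
P(T > 0.25) = e^(−λt) = e^(−4.1 × 0.25) = e^(−1.025) ≈ 0.3588.

0.3588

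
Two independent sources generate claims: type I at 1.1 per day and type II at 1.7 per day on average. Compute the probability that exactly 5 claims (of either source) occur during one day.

0.0872

Independent Poisson processes superpose: combined rate λ = 1.1 + 1.7 = 2.8 per day.
So μ = 2.8.
P(N = 5) = e^(−2.8) · 2.8^5/5! ≈ 0.0872.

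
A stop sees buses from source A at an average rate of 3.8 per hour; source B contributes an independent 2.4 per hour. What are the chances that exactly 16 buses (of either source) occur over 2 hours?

0.0615

Independent Poisson processes superpose: combined rate λ = 3.8 + 2.4 = 6.2 per hour.
Over the interval, μ = 6.2 × 2 = 12.4 (2 hours).
P(N = 16) = e^(−12.4) · 12.4^16/16! ≈ 0.0615.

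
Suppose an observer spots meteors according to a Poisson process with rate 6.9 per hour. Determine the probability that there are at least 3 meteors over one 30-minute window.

0.6698

Over the interval, μ = 6.9 × 0.5 = 3.45 (a 30-minute window = 0.5 hours).
P(N ≥ 3) = 1 − P(N ≤ 2) = 1 − Σ_{j=0}^{2} e^(−μ) μ^j/j! ≈ 0.6698.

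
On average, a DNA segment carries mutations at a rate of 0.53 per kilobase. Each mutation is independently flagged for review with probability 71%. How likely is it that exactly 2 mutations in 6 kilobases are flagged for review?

0.2666

Thinning: the mutations that are flagged for review themselves form a Poisson process with rate 0.71 × 0.53 = 0.3763 per kilobase.
Over the interval, μ = 0.3763 × 6 = 2.2578 (6 kilobases).
P(N = 2) = e^(−2.2578) · 2.2578^2/2! ≈ 0.2666.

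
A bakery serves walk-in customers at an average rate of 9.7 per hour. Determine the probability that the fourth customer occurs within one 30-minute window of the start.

Over the interval, μ = 9.7 × 0.5 = 4.85 (a 30-minute window = 0.5 hours).
The fourth arrival falls in the interval iff at least 4 events occur there: P(S_4 ≤ t) = P(N ≥ 4) = 1 − P(N ≤ 3) ≈ 0.7133.

0.7133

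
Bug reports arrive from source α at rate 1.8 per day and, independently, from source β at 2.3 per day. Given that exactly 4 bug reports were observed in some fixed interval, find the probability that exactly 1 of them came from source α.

0.3100

Given the total, each event is independently from source α with probability p = λ_α/(λ_α+λ_β) = 1.8/4.1 ≈ 0.4390.
So K ~ Binomial(4, 1.8/4.1): P(K = 1) = C(4,1) · (1.8/4.1)^1 · (2.3/4.1)^3 ≈ 0.3100.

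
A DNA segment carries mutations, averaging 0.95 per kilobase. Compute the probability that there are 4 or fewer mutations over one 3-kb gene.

0.8398

Over the interval, μ = 0.95 × 3 = 2.85 (a 3-kb gene = 3 kilobases).
P(N ≤ 4) = Σ_{j=0}^{4} e^(−μ) μ^j/j! ≈ 0.8398.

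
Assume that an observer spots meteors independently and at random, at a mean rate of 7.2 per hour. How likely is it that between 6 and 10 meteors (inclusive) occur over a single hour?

With mean μ = 7.2 per hour,
P(6 ≤ N ≤ 10) = Σ_{j=6}^{10} e^(−7.2) · 7.2^j/j! ≈ 0.6108.

0.6108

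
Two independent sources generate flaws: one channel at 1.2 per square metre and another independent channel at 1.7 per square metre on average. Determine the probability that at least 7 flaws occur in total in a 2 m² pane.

0.3616

Independent Poisson processes superpose: combined rate λ = 1.2 + 1.7 = 2.9 per square metre.
Over the interval, μ = 2.9 × 2 = 5.8 (a 2 m² pane = 2 square metres).
P(N ≥ 7) = 1 − P(N ≤ 6) ≈ 0.3616.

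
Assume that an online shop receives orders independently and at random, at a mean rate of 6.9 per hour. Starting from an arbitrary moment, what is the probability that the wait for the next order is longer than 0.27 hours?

0.1552

The wait for the next event is exponential with rate λ = 6.9 per hour.
P(T > 0.27) = e^(−λt) = e^(−6.9 × 0.27) = e^(−1.863) ≈ 0.1552.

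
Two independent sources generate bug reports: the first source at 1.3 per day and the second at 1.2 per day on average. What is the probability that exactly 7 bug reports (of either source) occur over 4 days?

Independent Poisson processes superpose: combined rate λ = 1.3 + 1.2 = 2.5 per day.
Over the interval, μ = 2.5 × 4 = 10 (4 days).
P(N = 7) = e^(−10) · 10^7/7! ≈ 0.0901.

0.0901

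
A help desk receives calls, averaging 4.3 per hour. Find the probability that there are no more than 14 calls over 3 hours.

0.6853

Over the interval, μ = 4.3 × 3 = 12.9 (3 hours).
P(N ≤ 14) = Σ_{j=0}^{14} e^(−μ) μ^j/j! ≈ 0.6853.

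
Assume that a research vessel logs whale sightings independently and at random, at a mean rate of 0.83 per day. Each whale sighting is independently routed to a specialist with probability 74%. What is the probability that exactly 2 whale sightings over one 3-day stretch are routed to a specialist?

0.2689

Thinning: the whale sightings that are routed to a specialist themselves form a Poisson process with rate 0.74 × 0.83 = 0.6142 per day.
Over the interval, μ = 0.6142 × 3 = 1.8426 (a 3-day stretch = 3 days).
P(N = 2) = e^(−1.8426) · 1.8426^2/2! ≈ 0.2689.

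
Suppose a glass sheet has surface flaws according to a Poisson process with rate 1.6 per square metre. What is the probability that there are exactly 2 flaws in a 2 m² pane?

Over the interval, μ = 1.6 × 2 = 3.2 (a 2 m² pane = 2 square metres).
P(N = 2) = e^(−μ) μ^2/2! = e^(−3.2) · 3.2^2/2 ≈ 0.2087.

0.2087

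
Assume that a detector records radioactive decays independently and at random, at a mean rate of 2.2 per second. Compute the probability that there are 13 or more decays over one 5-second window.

Over the interval, μ = 2.2 × 5 = 11 (a 5-second window = 5 seconds).
P(N ≥ 13) = 1 − P(N ≤ 12) = 1 − Σ_{j=0}^{12} e^(−μ) μ^j/j! ≈ 0.3113.

0.3113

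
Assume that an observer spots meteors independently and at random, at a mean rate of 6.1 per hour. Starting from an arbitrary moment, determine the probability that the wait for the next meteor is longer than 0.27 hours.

The wait for the next event is exponential with rate λ = 6.1 per hour.
P(T > 0.27) = e^(−λt) = e^(−6.1 × 0.27) = e^(−1.647) ≈ 0.1926.

0.1926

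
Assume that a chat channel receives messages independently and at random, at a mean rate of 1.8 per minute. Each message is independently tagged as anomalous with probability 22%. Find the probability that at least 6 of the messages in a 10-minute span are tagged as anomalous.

Thinning: the messages that are tagged as anomalous themselves form a Poisson process with rate 0.22 × 1.8 = 0.396 per minute.
Over the interval, μ = 0.396 × 10 = 3.96 (a 10-minute span = 10 minutes).
P(N ≥ 6) = 1 − P(N ≤ 5) ≈ 0.2086.

0.2086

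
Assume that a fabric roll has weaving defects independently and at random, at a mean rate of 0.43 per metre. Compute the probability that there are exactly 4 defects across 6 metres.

Over the interval, μ = 0.43 × 6 = 2.58 (6 metres).
P(N = 4) = e^(−μ) μ^4/4! = e^(−2.58) · 2.58^4/24 ≈ 0.1399.

0.1399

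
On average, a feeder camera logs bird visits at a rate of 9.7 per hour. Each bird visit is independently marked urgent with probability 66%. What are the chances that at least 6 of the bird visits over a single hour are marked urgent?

0.6166

Thinning: the bird visits that are marked urgent themselves form a Poisson process with rate 0.66 × 9.7 = 6.402 per hour.
So μ = 6.402.
P(N ≥ 6) = 1 − P(N ≤ 5) ≈ 0.6166.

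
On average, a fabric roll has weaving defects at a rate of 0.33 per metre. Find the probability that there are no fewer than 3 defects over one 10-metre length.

0.6406

Over the interval, μ = 0.33 × 10 = 3.3 (a 10-metre length = 10 metres).
P(N ≥ 3) = 1 − P(N ≤ 2) = 1 − Σ_{j=0}^{2} e^(−μ) μ^j/j! ≈ 0.6406.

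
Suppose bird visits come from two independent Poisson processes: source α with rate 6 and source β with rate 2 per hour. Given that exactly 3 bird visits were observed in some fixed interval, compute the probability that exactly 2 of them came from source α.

Given the total, each event is independently from source α with probability p = λ_α/(λ_α+λ_β) = 6/8 = 0.7500.
So K ~ Binomial(3, 6/8): P(K = 2) = C(3,2) · (6/8)^2 · (2/8)^1 ≈ 0.4219.

0.4219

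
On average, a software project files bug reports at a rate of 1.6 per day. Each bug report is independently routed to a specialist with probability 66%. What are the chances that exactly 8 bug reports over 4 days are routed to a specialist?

0.0368

Thinning: the bug reports that are routed to a specialist themselves form a Poisson process with rate 0.66 × 1.6 = 1.056 per day.
Over the interval, μ = 1.056 × 4 = 4.224 (4 days).
P(N = 8) = e^(−4.224) · 4.224^8/8! ≈ 0.0368.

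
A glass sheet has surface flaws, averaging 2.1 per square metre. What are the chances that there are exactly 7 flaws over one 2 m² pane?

Over the interval, μ = 2.1 × 2 = 4.2 (a 2 m² pane = 2 square metres).
P(N = 7) = e^(−μ) μ^7/7! = e^(−4.2) · 4.2^7/5040 ≈ 0.0686.

0.0686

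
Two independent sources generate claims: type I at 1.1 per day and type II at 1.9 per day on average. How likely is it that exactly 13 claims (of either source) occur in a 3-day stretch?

0.0504

Independent Poisson processes superpose: combined rate λ = 1.1 + 1.9 = 3 per day.
Over the interval, μ = 3 × 3 = 9 (a 3-day stretch = 3 days).
P(N = 13) = e^(−9) · 9^13/13! ≈ 0.0504.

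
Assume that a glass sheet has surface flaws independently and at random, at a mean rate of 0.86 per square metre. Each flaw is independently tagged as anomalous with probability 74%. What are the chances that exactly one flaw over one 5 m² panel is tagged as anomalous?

0.1321

Thinning: the flaws that are tagged as anomalous themselves form a Poisson process with rate 0.74 × 0.86 = 0.6364 per square metre.
Over the interval, μ = 0.6364 × 5 = 3.182 (a 5 m² panel = 5 square metres).
P(N = 1) = e^(−3.182) · 3.182^1/1! ≈ 0.1321.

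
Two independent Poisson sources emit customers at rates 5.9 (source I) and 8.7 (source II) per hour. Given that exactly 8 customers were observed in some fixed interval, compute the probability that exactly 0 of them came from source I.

0.0159

Given the total, each event is independently from source I with probability p = λ_I/(λ_I+λ_II) = 5.9/14.6 ≈ 0.4041.
So K ~ Binomial(8, 5.9/14.6): P(K = 0) = C(8,0) · (5.9/14.6)^0 · (8.7/14.6)^8 ≈ 0.0159.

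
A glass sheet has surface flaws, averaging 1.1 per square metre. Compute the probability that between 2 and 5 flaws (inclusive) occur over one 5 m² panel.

0.5024

Over the interval, μ = 1.1 × 5 = 5.5 (a 5 m² panel = 5 square metres).
P(2 ≤ N ≤ 5) = Σ_{j=2}^{5} e^(−5.5) · 5.5^j/j! ≈ 0.5024.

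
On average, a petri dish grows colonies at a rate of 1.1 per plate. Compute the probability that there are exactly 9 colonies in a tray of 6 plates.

0.0891

Over the interval, μ = 1.1 × 6 = 6.6 (a tray of 6 plates = 6 plates).
P(N = 9) = e^(−μ) μ^9/9! = e^(−6.6) · 6.6^9/362880 ≈ 0.0891.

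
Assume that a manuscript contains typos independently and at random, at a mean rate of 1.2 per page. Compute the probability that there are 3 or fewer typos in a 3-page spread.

0.5152

Over the interval, μ = 1.2 × 3 = 3.6 (a 3-page spread = 3 pages).
P(N ≤ 3) = Σ_{j=0}^{3} e^(−μ) μ^j/j! ≈ 0.5152.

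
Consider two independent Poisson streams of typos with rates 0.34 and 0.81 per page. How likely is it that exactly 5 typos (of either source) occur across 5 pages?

Independent Poisson processes superpose: combined rate λ = 0.34 + 0.81 = 1.15 per page.
Over the interval, μ = 1.15 × 5 = 5.75 (5 pages).
P(N = 5) = e^(−5.75) · 5.75^5/5! ≈ 0.1667.

0.1667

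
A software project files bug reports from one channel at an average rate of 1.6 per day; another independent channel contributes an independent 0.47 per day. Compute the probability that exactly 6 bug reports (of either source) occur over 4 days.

Independent Poisson processes superpose: combined rate λ = 1.6 + 0.47 = 2.07 per day.
Over the interval, μ = 2.07 × 4 = 8.28 (4 days).
P(N = 6) = e^(−8.28) · 8.28^6/6! ≈ 0.1135.

0.1135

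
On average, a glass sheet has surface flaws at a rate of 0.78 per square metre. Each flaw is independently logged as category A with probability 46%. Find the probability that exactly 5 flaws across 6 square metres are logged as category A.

Thinning: the flaws that are logged as category A themselves form a Poisson process with rate 0.46 × 0.78 = 0.3588 per square metre.
Over the interval, μ = 0.3588 × 6 = 2.1528 (6 square metres).
P(N = 5) = e^(−2.1528) · 2.1528^5/5! ≈ 0.0448.

0.0448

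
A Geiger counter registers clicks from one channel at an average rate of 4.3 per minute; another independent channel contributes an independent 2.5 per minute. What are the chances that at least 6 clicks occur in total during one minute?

Independent Poisson processes superpose: combined rate λ = 4.3 + 2.5 = 6.8 per minute.
So μ = 6.8.
P(N ≥ 6) = 1 − P(N ≤ 5) ≈ 0.6730.

0.6730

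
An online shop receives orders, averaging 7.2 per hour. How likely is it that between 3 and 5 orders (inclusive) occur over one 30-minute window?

0.5414

Over the interval, μ = 7.2 × 0.5 = 3.6 (a 30-minute window = 0.5 hours).
P(3 ≤ N ≤ 5) = Σ_{j=3}^{5} e^(−3.6) · 3.6^j/j! ≈ 0.5414.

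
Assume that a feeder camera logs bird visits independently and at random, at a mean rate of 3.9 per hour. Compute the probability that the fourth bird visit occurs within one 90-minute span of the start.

Over the interval, μ = 3.9 × 1.5 = 5.85 (a 90-minute span = 1.5 hours).
The fourth arrival falls in the interval iff at least 4 events occur there: P(S_4 ≤ t) = P(N ≥ 4) = 1 − P(N ≤ 3) ≈ 0.8349.

0.8349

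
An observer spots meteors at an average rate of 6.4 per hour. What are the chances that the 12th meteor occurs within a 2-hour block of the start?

0.6262

Over the interval, μ = 6.4 × 2 = 12.8 (a 2-hour block = 2 hours).
The 12th arrival falls in the interval iff at least 12 events occur there: P(S_12 ≤ t) = P(N ≥ 12) = 1 − P(N ≤ 11) ≈ 0.6262.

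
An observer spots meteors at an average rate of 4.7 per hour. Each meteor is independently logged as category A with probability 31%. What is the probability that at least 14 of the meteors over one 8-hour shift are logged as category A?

Thinning: the meteors that are logged as category A themselves form a Poisson process with rate 0.31 × 4.7 = 1.457 per hour.
Over the interval, μ = 1.457 × 8 = 11.656 (an 8-hour shift = 8 hours).
P(N ≥ 14) = 1 − P(N ≤ 13) ≈ 0.2827.

0.2827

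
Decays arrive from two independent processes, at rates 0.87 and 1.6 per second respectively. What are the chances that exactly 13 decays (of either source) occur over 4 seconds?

0.0703

Independent Poisson processes superpose: combined rate λ = 0.87 + 1.6 = 2.47 per second.
Over the interval, μ = 2.47 × 4 = 9.88 (4 seconds).
P(N = 13) = e^(−9.88) · 9.88^13/13! ≈ 0.0703.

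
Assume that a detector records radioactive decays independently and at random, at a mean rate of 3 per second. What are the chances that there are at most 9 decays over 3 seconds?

Over the interval, μ = 3 × 3 = 9 (3 seconds).
P(N ≤ 9) = Σ_{j=0}^{9} e^(−μ) μ^j/j! ≈ 0.5874.

0.5874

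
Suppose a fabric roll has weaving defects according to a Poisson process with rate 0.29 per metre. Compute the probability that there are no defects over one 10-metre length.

Over the interval, μ = 0.29 × 10 = 2.9 (a 10-metre length = 10 metres).
P(N = 0) = e^(−μ) μ^0/0! = e^(−2.9) · 2.9^0/1 ≈ 0.0550.

0.0550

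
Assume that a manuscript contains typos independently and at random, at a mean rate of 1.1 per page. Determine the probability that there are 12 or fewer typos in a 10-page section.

0.6887

Over the interval, μ = 1.1 × 10 = 11 (a 10-page section = 10 pages).
P(N ≤ 12) = Σ_{j=0}^{12} e^(−μ) μ^j/j! ≈ 0.6887.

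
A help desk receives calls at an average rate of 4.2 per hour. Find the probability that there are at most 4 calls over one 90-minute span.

0.2469

Over the interval, μ = 4.2 × 1.5 = 6.3 (a 90-minute span = 1.5 hours).
P(N ≤ 4) = Σ_{j=0}^{4} e^(−μ) μ^j/j! ≈ 0.2469.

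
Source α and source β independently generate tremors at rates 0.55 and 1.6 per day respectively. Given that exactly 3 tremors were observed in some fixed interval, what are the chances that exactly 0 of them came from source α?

0.4121

Given the total, each event is independently from source α with probability p = λ_α/(λ_α+λ_β) = 0.55/2.15 ≈ 0.2558.
So K ~ Binomial(3, 0.55/2.15): P(K = 0) = C(3,0) · (0.55/2.15)^0 · (1.6/2.15)^3 ≈ 0.4121.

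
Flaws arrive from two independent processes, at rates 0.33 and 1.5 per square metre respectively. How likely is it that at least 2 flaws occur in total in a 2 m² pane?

Independent Poisson processes superpose: combined rate λ = 0.33 + 1.5 = 1.83 per square metre.
Over the interval, μ = 1.83 × 2 = 3.66 (a 2 m² pane = 2 square metres).
P(N ≥ 2) = 1 − P(N ≤ 1) ≈ 0.8801.

0.8801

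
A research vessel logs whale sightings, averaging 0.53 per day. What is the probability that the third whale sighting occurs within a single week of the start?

Over the interval, μ = 0.53 × 7 = 3.71 (a week = 7 days).
The third arrival falls in the interval iff at least 3 events occur there: P(S_3 ≤ t) = P(N ≥ 3) = 1 − P(N ≤ 2) ≈ 0.7163.

0.7163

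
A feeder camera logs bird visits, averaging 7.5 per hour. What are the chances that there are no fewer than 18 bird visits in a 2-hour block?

0.2511

Over the interval, μ = 7.5 × 2 = 15 (a 2-hour block = 2 hours).
P(N ≥ 18) = 1 − P(N ≤ 17) = 1 − Σ_{j=0}^{17} e^(−μ) μ^j/j! ≈ 0.2511.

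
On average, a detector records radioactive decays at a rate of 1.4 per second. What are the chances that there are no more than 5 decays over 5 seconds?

Over the interval, μ = 1.4 × 5 = 7 (5 seconds).
P(N ≤ 5) = Σ_{j=0}^{5} e^(−μ) μ^j/j! ≈ 0.3007.

0.3007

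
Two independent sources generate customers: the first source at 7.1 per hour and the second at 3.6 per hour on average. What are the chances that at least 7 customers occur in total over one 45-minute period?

0.6897

Independent Poisson processes superpose: combined rate λ = 7.1 + 3.6 = 10.7 per hour.
Over the interval, μ = 10.7 × 0.75 = 8.025 (a 45-minute period = 0.75 hours).
P(N ≥ 7) = 1 − P(N ≤ 6) ≈ 0.6897.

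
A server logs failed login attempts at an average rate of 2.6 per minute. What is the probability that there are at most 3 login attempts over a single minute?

0.7360

With mean μ = 2.6 per minute,
P(N ≤ 3) = Σ_{j=0}^{3} e^(−μ) μ^j/j! ≈ 0.7360.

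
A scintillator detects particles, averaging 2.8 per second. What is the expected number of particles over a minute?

168

E[N] = λt = 2.8 × 60 = 168 (a minute = 60 seconds).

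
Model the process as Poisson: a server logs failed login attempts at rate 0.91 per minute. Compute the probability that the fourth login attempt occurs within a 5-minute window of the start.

0.6661

Over the interval, μ = 0.91 × 5 = 4.55 (a 5-minute window = 5 minutes).
The fourth arrival falls in the interval iff at least 4 events occur there: P(S_4 ≤ t) = P(N ≥ 4) = 1 − P(N ≤ 3) ≈ 0.6661.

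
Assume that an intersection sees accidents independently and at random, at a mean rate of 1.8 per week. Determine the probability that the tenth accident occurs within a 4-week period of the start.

Over the interval, μ = 1.8 × 4 = 7.2 (a 4-week period = 4 weeks).
The tenth arrival falls in the interval iff at least 10 events occur there: P(S_10 ≤ t) = P(N ≥ 10) = 1 − P(N ≤ 9) ≈ 0.1904.

0.1904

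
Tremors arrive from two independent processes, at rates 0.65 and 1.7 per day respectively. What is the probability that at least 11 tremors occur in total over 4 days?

0.3424

Independent Poisson processes superpose: combined rate λ = 0.65 + 1.7 = 2.35 per day.
Over the interval, μ = 2.35 × 4 = 9.4 (4 days).
P(N ≥ 11) = 1 − P(N ≤ 10) ≈ 0.3424.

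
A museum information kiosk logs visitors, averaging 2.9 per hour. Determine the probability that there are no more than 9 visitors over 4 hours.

Over the interval, μ = 2.9 × 4 = 11.6 (4 hours).
P(N ≤ 9) = Σ_{j=0}^{9} e^(−μ) μ^j/j! ≈ 0.2791.

0.2791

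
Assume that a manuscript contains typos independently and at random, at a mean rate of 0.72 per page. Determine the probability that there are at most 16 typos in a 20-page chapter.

0.7204

Over the interval, μ = 0.72 × 20 = 14.4 (a 20-page chapter = 20 pages).
P(N ≤ 16) = Σ_{j=0}^{16} e^(−μ) μ^j/j! ≈ 0.7204.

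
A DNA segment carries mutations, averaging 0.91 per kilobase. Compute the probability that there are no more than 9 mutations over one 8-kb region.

Over the interval, μ = 0.91 × 8 = 7.28 (an 8-kb region = 8 kilobases).
P(N ≤ 9) = Σ_{j=0}^{9} e^(−μ) μ^j/j! ≈ 0.8010.

0.8010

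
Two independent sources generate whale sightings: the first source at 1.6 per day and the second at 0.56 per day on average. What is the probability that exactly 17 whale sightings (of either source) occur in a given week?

0.0861

Independent Poisson processes superpose: combined rate λ = 1.6 + 0.56 = 2.16 per day.
Over the interval, μ = 2.16 × 7 = 15.12 (a week = 7 days).
P(N = 17) = e^(−15.12) · 15.12^17/17! ≈ 0.0861.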